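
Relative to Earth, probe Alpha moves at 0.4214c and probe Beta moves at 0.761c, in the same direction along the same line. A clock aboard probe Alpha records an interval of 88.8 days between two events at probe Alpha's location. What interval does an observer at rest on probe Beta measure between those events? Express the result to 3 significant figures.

103 days

Speed of probe Alpha in probe Beta's frame: u = (v_A − v_B)/(1 − v_A v_B/c²) = (0.4214 − 0.761)/(1 − 0.4214×0.761) = −0.3396/0.6793146 = −0.49992; |u| = 0.49992c.
γ for this relative speed: γ = 1/√(1 − 0.24992) = 1.1546.
The clock on probe Alpha records proper time, so probe Beta measures Δt = γΔτ = 1.1546 × 88.8 = 103 days.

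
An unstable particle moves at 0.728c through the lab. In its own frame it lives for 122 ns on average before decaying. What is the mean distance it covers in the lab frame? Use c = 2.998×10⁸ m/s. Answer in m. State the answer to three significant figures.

38.8 m

γ = 1/√(1 − β²) = 1/√(1 − 0.529984) = 1/√0.470016 = 1/0.685577 = 1.4586.
Lab-frame lifetime: Δt = γτ = 1.4586 × 122 ns = 177.95 ns.
Distance: d = vΔt = 0.728 × 2.998×10⁸ m/s × 1.7795×10^-7 s = 38.8 m.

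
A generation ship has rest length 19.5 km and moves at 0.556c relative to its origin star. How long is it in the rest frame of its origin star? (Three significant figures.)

With β = 0.556, γ = 1/√(1 − 0.556²) = 1/√0.690864 = 1.2031.
Length contraction: L = L₀/γ = 19.5/1.2031 = 16.2 km.

16.2 km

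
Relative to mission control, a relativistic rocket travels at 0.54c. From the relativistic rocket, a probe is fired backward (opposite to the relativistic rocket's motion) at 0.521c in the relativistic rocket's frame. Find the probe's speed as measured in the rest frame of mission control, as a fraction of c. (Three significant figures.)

0.0264c

Relativistic velocity addition: u = (u' + v)/(1 + u'v/c²), with u' = −0.521c and v = 0.54c.
Numerator: −0.521 + 0.54 = 0.019. Denominator: 1 + (−0.521)(0.54) = 0.71866.
u = 0.019/0.71866 = 0.026438, so the speed is 0.0264c.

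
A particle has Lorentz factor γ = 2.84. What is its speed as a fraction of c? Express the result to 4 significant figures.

0.9360c

β = √(1 − 1/γ²) = √(1 − 1/8.0656) = √0.876017 = 0.9360.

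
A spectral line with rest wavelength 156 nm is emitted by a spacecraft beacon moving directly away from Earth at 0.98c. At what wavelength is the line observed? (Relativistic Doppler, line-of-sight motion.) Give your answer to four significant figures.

Relativistic Doppler for wavelength: λ_obs = λ_src · √((1+β)/(1−β)).
With β = 0.98: factor = √(1.98/0.02) = 9.9499.
λ_obs = 156 × 9.9499 = 1552 nm.

1552 nm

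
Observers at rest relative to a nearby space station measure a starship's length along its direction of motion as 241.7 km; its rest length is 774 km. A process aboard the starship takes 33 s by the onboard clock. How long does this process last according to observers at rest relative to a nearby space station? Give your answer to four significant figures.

From L = L₀/γ: γ = 774/241.7 = 3.20232.
Δt = γΔτ = 3.20232 × 33 = 105.7 s.

105.7 s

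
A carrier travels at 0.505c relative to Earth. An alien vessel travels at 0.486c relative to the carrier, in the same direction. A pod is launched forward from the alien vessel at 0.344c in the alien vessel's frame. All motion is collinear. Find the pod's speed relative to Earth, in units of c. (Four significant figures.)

0.8948c

Compose velocities in two stages. Stage 1 (into S'): u₁ = (0.344+0.486)/(1+0.344×0.486) = 0.71111.
Stage 2 (into S): u = (0.71111+0.505)/(1+0.71111×0.505) = 0.89478, so the speed is 0.8948c.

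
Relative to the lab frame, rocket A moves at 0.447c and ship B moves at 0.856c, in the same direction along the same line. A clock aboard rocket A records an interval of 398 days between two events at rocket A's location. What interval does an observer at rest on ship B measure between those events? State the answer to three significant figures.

The velocity of rocket A relative to ship B is (0.447 − 0.856)c / (1 − 0.447×0.856) = −0.66249c; relative speed 0.66249c.
γ for this relative speed: γ = 1/√(1 − 0.438893) = 1.335.
The clock on rocket A records proper time, so ship B measures Δt = γΔτ = 1.335 × 398 = 531 days.

531 days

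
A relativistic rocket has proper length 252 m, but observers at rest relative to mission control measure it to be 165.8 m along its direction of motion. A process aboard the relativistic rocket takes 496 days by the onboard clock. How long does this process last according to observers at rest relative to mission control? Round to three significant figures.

γ = L₀/L = 252/165.8 = 1.5199.
Δt = γΔτ = 1.5199 × 496 = 754 days.

754 days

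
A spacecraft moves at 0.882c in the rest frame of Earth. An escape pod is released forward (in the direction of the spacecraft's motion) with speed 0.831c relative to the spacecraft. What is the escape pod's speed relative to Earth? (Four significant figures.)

Relativistic velocity addition: u = (u' + v)/(1 + u'v/c²), with u' = 0.831c and v = 0.882c.
Numerator: 0.831 + 0.882 = 1.713. Denominator: 1 + (0.831)(0.882) = 1.732942.
u = 1.713/1.732942 = 0.98849, so the speed is 0.9885c.

0.9885c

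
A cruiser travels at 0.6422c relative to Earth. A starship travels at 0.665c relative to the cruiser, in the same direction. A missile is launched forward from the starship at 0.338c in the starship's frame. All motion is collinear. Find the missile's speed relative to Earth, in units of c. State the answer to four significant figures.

0.9575c

Compose velocities in two stages. Stage 1 (into S'): u₁ = (0.338+0.665)/(1+0.338×0.665) = 0.81893.
Stage 2 (into S): u = (0.81893+0.6422)/(1+0.81893×0.6422) = 0.95754, so the speed is 0.9575c.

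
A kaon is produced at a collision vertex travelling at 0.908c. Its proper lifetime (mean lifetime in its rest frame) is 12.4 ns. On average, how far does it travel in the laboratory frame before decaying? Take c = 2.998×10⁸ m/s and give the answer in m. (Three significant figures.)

8.06 m

With β = 0.908, γ = 1/√(1 − 0.908²) = 1/√0.175536 = 2.3868.
Lab-frame lifetime: Δt = γτ = 2.3868 × 12.4 ns = 29.596 ns.
Distance: d = vΔt = 0.908 × 2.998×10⁸ m/s × 2.9596×10^-8 s = 8.06 m.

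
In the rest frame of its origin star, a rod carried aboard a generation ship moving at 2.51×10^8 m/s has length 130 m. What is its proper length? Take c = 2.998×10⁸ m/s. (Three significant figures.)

β = v/c = (2.51×10^8 m/s)/(2.998×10⁸ m/s) = 0.837225.
With β = 0.837225, γ = 1/√(1 − 0.837225²) = 1/√0.2990543 = 1.8286.
Proper length: L₀ = γ·L = 1.8286 × 130 = 238 m.

238 m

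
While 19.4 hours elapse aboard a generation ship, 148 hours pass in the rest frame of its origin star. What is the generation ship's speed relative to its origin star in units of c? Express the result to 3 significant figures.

0.991c

γ = Δt/Δτ = 148/19.4 = 7.6289.
β = √(1 − 1/γ²) = √(1 − 0.0171821) = √0.9828179 = 0.991.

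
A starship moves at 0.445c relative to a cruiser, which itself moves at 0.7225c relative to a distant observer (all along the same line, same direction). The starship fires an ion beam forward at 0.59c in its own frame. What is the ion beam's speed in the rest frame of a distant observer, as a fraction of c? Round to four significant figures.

Apply u = (u'+v)/(1+u'v) twice. Ion beam in the cruiser frame: (0.59+0.445)/(1+0.59·0.445) = 1.035/1.26255 = 0.81977c.
That velocity, transformed to the rest frame of a distant observer: (0.81977+0.7225)/(1+0.81977·0.7225) = 1.54227/1.592283825 = 0.96859c.

0.9686c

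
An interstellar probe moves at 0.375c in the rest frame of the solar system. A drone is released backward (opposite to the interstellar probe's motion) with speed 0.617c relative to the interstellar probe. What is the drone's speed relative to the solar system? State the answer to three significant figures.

Relativistic velocity addition: u = (u' + v)/(1 + u'v/c²), with u' = −0.617c and v = 0.375c.
Numerator: −0.617 + 0.375 = −0.242. Denominator: 1 + (−0.617)(0.375) = 0.768625.
u = −0.242/0.768625 = −0.31485, so the speed is 0.315c.

0.315c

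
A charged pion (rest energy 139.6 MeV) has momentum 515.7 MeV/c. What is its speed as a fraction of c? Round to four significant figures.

βγ = pc/(mc²) = 515.7/139.6 = 3.6941.
Since γ² = 1 + (βγ)² = 14.6464, γ = √14.6464 = 3.82706, and β = (βγ)/γ = 3.6941/3.82706 = 0.9653.

0.9653c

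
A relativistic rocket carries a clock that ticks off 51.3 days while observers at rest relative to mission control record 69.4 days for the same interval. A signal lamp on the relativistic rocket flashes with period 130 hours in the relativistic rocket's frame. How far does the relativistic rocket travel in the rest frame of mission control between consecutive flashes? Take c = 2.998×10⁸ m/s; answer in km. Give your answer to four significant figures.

From Δt = γΔτ: γ = 69.4/51.3 = 1.35283.
β = √(1 − 1/γ²) = 0.6735. Lab-frame period = γτ = 1.35283×130 hours = 175.87 hours. Distance = βc × γτ = 0.6735 × 2.998×10⁸ m/s × 633132 s = 1.2784×10^14 m = 1.278×10^11 km.

1.278×10^11 km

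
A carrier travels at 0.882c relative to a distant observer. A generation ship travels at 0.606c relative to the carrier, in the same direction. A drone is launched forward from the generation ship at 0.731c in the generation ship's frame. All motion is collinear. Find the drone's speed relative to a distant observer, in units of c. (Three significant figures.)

0.995c

Apply u = (u'+v)/(1+u'v) twice. Drone in the carrier frame: (0.731+0.606)/(1+0.731·0.606) = 1.337/1.442986 = 0.92655c.
That velocity, transformed to the rest frame of a distant observer: (0.92655+0.882)/(1+0.92655·0.882) = 1.80855/1.8172171 = 0.99523c.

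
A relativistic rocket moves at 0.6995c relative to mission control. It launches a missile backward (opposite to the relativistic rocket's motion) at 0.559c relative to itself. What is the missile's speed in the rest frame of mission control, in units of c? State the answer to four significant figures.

0.2307c

In units of c, u = (u' + v)/(1 + u'v) with u' = −0.559 and v = 0.6995.
Numerator: −0.559 + 0.6995 = 0.1405. Denominator: 1 + (−0.559)(0.6995) = 0.6089795.
u = 0.1405/0.6089795 = 0.23071, so the speed is 0.2307c.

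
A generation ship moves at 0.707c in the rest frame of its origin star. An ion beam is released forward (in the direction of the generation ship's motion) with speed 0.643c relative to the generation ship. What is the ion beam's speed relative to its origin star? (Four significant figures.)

In units of c, u = (u' + v)/(1 + u'v) with u' = 0.643 and v = 0.707.
Numerator: 0.643 + 0.707 = 1.35. Denominator: 1 + (0.643)(0.707) = 1.454601.
u = 1.35/1.454601 = 0.92809, so the speed is 0.9281c.

0.9281c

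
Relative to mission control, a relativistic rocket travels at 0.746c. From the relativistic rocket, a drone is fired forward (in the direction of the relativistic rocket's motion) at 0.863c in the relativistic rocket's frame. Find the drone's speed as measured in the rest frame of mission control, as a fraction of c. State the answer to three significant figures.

0.979c

In units of c, u = (u' + v)/(1 + u'v) with u' = 0.863 and v = 0.746.
Numerator: 0.863 + 0.746 = 1.609. Denominator: 1 + (0.863)(0.746) = 1.643798.
u = 1.609/1.643798 = 0.97883, so the speed is 0.979c.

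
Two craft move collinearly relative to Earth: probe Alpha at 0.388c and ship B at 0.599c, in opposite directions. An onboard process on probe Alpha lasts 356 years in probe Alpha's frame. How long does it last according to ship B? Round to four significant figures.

Transform probe Alpha's velocity into ship B's frame: (0.388 + 0.599)/(1 + 0.388·0.599) = 0.987/1.232412, so the relative speed is 0.80087c.
γ for this relative speed: γ = 1/√(1 − 0.641393) = 1.6699.
The clock on probe Alpha records proper time, so ship B measures Δt = γΔτ = 1.6699 × 356 = 594.5 years.

594.5 years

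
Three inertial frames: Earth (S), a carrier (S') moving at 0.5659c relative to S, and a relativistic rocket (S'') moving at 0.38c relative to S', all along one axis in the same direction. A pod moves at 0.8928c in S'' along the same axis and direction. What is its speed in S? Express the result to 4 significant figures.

0.9860c

Apply u = (u'+v)/(1+u'v) twice. Pod in the carrier frame: (0.8928+0.38)/(1+0.8928·0.38) = 1.2728/1.339264 = 0.95037c.
That velocity, transformed to the rest frame of Earth: (0.95037+0.5659)/(1+0.95037·0.5659) = 1.51627/1.537814383 = 0.98599c.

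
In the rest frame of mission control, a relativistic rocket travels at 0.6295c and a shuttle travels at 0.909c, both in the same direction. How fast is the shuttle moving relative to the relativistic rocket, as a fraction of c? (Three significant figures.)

0.653c

Transform to the relativistic rocket's frame: u' = (u − v)/(1 − uv/c²).
u' = (0.909 − 0.6295)/(1 − 0.909×0.6295) = 0.2795/0.4277845 = 0.65337.
Speed in the relativistic rocket's frame: 0.653c (in the same direction).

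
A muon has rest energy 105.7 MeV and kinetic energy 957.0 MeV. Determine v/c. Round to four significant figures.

K = (γ−1)mc², so γ = 1 + 957.0/105.7 = 10.054.
Then v/c = √(1 − γ⁻²) = √(1 − 0.00989287) = √0.99010713 = 0.9950.

0.9950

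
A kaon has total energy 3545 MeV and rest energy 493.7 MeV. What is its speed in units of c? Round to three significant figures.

γ = E/(mc²) = 3545/493.7 = 7.1805.
β = √(1 − 1/γ²) = √(1 − 0.019395) = √0.980605 = 0.990.

0.990c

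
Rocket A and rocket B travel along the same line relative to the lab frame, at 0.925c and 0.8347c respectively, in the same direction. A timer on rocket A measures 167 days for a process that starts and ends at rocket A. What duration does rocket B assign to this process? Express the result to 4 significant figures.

181.9 days

Transform rocket A's velocity into rocket B's frame: (0.925 − 0.8347)/(1 − 0.925·0.8347) = 0.0903/0.2279025, so the relative speed is 0.39622c.
γ for this relative speed: γ = 1/√(1 − 0.15699) = 1.0891.
The clock on rocket A records proper time, so rocket B measures Δt = γΔτ = 1.0891 × 167 = 181.9 days.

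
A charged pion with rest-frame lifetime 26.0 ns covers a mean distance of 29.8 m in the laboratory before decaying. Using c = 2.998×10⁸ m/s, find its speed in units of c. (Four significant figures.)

d = βγcτ ⇒ βγ = d/(cτ) = 29.80 m / (7.7948 m) = 3.8231.
β = (βγ)/√(1+(βγ)²) = 3.8231/√15.6161 = 0.9675.

0.9675c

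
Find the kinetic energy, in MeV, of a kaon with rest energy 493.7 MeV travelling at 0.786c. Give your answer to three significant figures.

γ = 1/√(1 − β²) = 1/√(1 − 0.617796) = 1/√0.382204 = 1/0.618226 = 1.61753.
Kinetic energy: K = (γ − 1)mc² = (1.61753 − 1) × 493.7 MeV = 0.61753 × 493.7 = 305 MeV.

305 MeV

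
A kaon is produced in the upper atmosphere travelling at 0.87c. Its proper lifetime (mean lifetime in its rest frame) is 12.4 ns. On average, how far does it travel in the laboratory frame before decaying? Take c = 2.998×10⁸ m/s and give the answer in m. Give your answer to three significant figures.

With β = 0.87, γ = 1/√(1 − 0.87²) = 1/√0.2431 = 2.0282.
Lab-frame lifetime: Δt = γτ = 2.0282 × 12.4 ns = 25.15 ns.
Distance: d = vΔt = 0.87 × 2.998×10⁸ m/s × 2.5150×10^-8 s = 6.56 m.

6.56 m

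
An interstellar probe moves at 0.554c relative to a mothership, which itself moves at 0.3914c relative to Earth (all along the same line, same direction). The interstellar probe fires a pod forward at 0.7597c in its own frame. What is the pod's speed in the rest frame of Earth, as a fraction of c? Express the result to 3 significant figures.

0.966c

Apply u = (u'+v)/(1+u'v) twice. Pod in the mothership frame: (0.7597+0.554)/(1+0.7597·0.554) = 1.3137/1.4208738 = 0.92457c.
That velocity, transformed to the rest frame of Earth: (0.92457+0.3914)/(1+0.92457·0.3914) = 1.31597/1.361876698 = 0.96629c.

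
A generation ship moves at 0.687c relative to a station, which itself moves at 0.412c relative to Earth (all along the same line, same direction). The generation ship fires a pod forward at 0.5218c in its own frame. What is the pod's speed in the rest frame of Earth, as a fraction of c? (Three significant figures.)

Compose velocities in two stages. Stage 1 (into S'): u₁ = (0.5218+0.687)/(1+0.5218×0.687) = 0.88982.
Stage 2 (into S): u = (0.88982+0.412)/(1+0.88982×0.412) = 0.95259, so the speed is 0.953c.

0.953c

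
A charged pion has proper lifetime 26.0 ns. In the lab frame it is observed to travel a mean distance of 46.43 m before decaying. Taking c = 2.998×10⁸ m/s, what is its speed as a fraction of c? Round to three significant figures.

d = βγcτ ⇒ βγ = d/(cτ) = 46.43 m / (7.7948 m) = 5.9565.
β = (βγ)/√(1+(βγ)²) = 5.9565/√36.4799 = 0.986.

0.986c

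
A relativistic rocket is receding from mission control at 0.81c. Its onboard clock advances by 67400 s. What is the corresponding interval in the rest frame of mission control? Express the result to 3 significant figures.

With β = 0.81, γ = 1/√(1 − 0.81²) = 1/√0.3439 = 1.7052.
Time dilation: Δt = γ·Δτ = 1.7052 × 67400 = 1.15×10^5 s.

1.15×10^5 s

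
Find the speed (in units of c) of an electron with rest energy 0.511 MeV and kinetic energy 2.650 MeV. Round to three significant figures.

0.987c

K = (γ−1)mc², so γ = 1 + 2.650/0.511 = 6.1859.
Then v/c = √(1 − γ⁻²) = √(1 − 0.0261333) = √0.9738667 = 0.987.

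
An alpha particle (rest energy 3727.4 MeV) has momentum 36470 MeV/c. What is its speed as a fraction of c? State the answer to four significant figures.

0.9948c

βγ = pc/(mc²) = 36470/3727.4 = 9.7843.
Since γ² = 1 + (βγ)² = 96.7325, γ = √96.7325 = 9.83527, and β = (βγ)/γ = 9.7843/9.83527 = 0.9948.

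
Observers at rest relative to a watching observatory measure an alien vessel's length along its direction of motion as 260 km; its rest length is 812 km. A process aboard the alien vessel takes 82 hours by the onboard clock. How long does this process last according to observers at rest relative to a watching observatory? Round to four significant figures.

γ = L₀/L = 812/260 = 3.12308.
Δt = γΔτ = 3.12308 × 82 = 256.1 hours.

256.1 hours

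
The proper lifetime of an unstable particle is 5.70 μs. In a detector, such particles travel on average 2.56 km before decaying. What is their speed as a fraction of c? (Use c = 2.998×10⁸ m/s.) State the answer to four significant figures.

Let x = d/(cτ) = 2560 m / (2.998×10⁸ m/s × 5.700×10^-6 s) = 1.4981. Since d = βγcτ, x = βγ = β/√(1−β²).
Solving: β² = x²/(1+x²) = 2.2443/3.2443 = 0.691767, so β = 0.8317.

0.8317c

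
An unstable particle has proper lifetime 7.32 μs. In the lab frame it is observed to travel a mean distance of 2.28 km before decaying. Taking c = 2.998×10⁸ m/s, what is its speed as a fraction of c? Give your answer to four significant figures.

0.7205c

Let x = d/(cτ) = 2280 m / (2.998×10⁸ m/s × 7.320×10^-6 s) = 1.0389. Since d = βγcτ, x = βγ = β/√(1−β²).
Solving: β² = x²/(1+x²) = 1.07931/2.07931 = 0.519071, so β = 0.7205.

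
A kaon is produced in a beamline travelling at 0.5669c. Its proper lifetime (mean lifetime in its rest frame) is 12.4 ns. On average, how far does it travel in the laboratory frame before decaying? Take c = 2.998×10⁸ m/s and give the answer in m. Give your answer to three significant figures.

2.56 m

With β = 0.5669, γ = 1/√(1 − 0.5669²) = 1/√0.67862439 = 1.2139.
Lab-frame lifetime: Δt = γτ = 1.2139 × 12.4 ns = 15.052 ns.
Distance: d = vΔt = 0.5669 × 2.998×10⁸ m/s × 1.5052×10^-8 s = 2.56 m.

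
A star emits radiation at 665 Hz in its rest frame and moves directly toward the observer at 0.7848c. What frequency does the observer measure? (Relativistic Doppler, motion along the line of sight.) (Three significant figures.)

1920 Hz

Relativistic Doppler (source moving toward): f_obs = f_src · √((1+β)/(1−β)).
With β = 0.7848: factor = √(1.7848/0.2152) = 2.8799.
f_obs = 665 × 2.8799 = 1920 Hz.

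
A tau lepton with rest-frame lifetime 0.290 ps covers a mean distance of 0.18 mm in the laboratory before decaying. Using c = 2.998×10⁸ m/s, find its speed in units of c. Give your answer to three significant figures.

Let x = d/(cτ) = 1.800×10^-4 m / (2.998×10⁸ m/s × 2.900×10^-13 s) = 2.0703. Since d = βγcτ, x = βγ = β/√(1−β²).
Solving: β² = x²/(1+x²) = 4.28614/5.28614 = 0.810826, so β = 0.900.

0.900c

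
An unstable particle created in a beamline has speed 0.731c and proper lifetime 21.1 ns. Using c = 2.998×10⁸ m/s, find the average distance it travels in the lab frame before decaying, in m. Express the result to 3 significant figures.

6.78 m

With β = 0.731, γ = 1/√(1 − 0.731²) = 1/√0.465639 = 1.4655.
Lab-frame lifetime: Δt = γτ = 1.4655 × 21.1 ns = 30.922 ns.
Distance: d = vΔt = 0.731 × 2.998×10⁸ m/s × 3.0922×10^-8 s = 6.78 m.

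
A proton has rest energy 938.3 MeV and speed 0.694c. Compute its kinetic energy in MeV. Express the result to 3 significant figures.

365 MeV

β² = 0.481636, so γ = 1/√0.518364 = 1.38894.
Kinetic energy: K = (γ − 1)mc² = (1.38894 − 1) × 938.3 MeV = 0.38894 × 938.3 = 365 MeV.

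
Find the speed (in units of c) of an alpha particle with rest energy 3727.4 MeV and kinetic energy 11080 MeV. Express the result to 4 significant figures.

K = (γ−1)mc², so γ = 1 + 11080/3727.4 = 3.9726.
Then v/c = √(1 − γ⁻²) = √(1 − 0.0633651) = √0.9366349 = 0.9678.

0.9678c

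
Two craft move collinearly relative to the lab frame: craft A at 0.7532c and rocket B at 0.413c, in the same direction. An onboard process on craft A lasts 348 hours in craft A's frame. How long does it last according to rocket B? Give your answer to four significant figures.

Speed of craft A in rocket B's frame: u = (v_A − v_B)/(1 − v_A v_B/c²) = (0.7532 − 0.413)/(1 − 0.7532×0.413) = 0.3402/0.6889284 = 0.49381; |u| = 0.49381c.
At |u| = 0.49381c, γ = (1 − 0.243848)^(−1/2) = 1.15.
The clock on craft A records proper time, so rocket B measures Δt = γΔτ = 1.15 × 348 = 400.2 hours.

400.2 hours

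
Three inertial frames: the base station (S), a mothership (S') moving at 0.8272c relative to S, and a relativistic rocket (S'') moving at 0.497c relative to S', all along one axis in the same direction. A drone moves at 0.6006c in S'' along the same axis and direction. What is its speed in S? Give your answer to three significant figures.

0.984c

Compose velocities in two stages. Stage 1 (into S'): u₁ = (0.6006+0.497)/(1+0.6006×0.497) = 0.84528.
Stage 2 (into S): u = (0.84528+0.8272)/(1+0.84528×0.8272) = 0.98427, so the speed is 0.984c.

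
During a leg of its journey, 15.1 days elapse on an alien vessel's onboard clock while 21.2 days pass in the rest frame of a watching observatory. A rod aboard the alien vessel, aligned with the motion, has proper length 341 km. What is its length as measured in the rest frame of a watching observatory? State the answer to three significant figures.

243 km

γ = Δt/Δτ = 21.2/15.1 = 1.40397.
The rod contracts by the same γ: 341 km / 1.40397 = 243 km.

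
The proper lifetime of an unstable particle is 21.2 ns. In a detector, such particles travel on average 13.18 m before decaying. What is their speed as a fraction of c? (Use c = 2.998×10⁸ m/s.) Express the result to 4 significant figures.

Lab distance = (lab lifetime)·v = γτ·βc, so βγ = d/(cτ) = 13.18/(2.998×10⁸ × 2.120×10^-8) = 2.0737.
With βγ = 2.0737: γ² = 1 + (βγ)² = 5.30023, and β = (βγ)/γ = 2.0737/2.30222 = 0.9007.

0.9007c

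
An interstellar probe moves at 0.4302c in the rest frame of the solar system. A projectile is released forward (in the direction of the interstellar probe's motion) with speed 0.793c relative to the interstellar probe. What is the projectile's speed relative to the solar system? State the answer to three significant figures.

In units of c, u = (u' + v)/(1 + u'v) with u' = 0.793 and v = 0.4302.
Numerator: 0.793 + 0.4302 = 1.2232. Denominator: 1 + (0.793)(0.4302) = 1.3411486.
u = 1.2232/1.3411486 = 0.91205, so the speed is 0.912c.

0.912c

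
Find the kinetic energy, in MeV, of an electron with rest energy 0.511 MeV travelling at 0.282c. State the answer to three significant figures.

With β = 0.282, γ = 1/√(1 − 0.282²) = 1/√0.920476 = 1.042302.
Kinetic energy: K = (γ − 1)mc² = (1.042302 − 1) × 0.511 MeV = 0.042302 × 0.511 = 0.0216 MeV.

0.0216 MeV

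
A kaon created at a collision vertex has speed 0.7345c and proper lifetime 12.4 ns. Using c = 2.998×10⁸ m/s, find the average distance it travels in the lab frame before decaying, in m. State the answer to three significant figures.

With β = 0.7345, γ = 1/√(1 − 0.7345²) = 1/√0.46050975 = 1.4736.
Lab-frame lifetime: Δt = γτ = 1.4736 × 12.4 ns = 18.273 ns.
Distance: d = vΔt = 0.7345 × 2.998×10⁸ m/s × 1.8273×10^-8 s = 4.02 m.

4.02 m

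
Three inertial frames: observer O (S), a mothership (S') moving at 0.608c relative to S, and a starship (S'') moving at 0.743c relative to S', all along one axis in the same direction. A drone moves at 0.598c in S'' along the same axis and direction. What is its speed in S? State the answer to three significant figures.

0.982c

Apply u = (u'+v)/(1+u'v) twice. Drone in the mothership frame: (0.598+0.743)/(1+0.598·0.743) = 1.341/1.444314 = 0.92847c.
That velocity, transformed to the rest frame of observer O: (0.92847+0.608)/(1+0.92847·0.608) = 1.53647/1.56450976 = 0.98208c.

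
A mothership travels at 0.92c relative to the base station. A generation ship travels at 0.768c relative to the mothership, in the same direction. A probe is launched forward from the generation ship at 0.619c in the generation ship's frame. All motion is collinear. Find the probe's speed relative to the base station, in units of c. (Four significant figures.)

0.9974c

First combine the probe and generation ship (S''→S'): u₁ = (0.619 + 0.768)/(1 + 0.619×0.768) = 1.387/1.475392 = 0.94009.
Then combine with the mothership (S'→S): u = (0.94009 + 0.92)/(1 + 0.94009×0.92) = 1.86009/1.8648828 = 0.99743.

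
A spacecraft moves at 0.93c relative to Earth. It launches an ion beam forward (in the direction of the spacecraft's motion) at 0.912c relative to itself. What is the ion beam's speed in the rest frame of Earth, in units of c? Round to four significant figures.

In units of c, u = (u' + v)/(1 + u'v) with u' = 0.912 and v = 0.93.
Numerator: 0.912 + 0.93 = 1.842. Denominator: 1 + (0.912)(0.93) = 1.84816.
u = 1.842/1.84816 = 0.99667, so the speed is 0.9967c.

0.9967c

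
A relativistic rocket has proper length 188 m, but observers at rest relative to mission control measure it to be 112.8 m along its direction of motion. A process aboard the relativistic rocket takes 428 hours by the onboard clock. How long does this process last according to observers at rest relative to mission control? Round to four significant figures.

713.3 hours

γ = L₀/L = 188/112.8 = 1.66667.
Δt = γΔτ = 1.66667 × 428 = 713.3 hours.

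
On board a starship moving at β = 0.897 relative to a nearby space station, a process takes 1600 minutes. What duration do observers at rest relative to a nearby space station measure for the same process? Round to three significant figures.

3620 minutes

γ = 1/√(1 − β²) = 1/√(1 − 0.804609) = 1/√0.195391 = 1/0.442031 = 2.2623.
Time dilation: Δt = γ·Δτ = 2.2623 × 1600 = 3620 minutes.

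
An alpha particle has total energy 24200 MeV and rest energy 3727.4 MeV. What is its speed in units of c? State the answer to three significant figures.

Total energy E = γmc² gives γ = 24200/3727.4 = 6.4925.
Hence β = √(1 − 1/γ²) = √(1 − 0.0237234) = √0.9762766 = 0.988.

0.988c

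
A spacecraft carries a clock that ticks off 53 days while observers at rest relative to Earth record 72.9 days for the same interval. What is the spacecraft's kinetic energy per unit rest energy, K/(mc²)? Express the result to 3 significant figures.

The time-dilation ratio gives γ = 72.9/53 = 1.37547.
Since K = (γ−1)mc², K/(mc²) = 1.37547 − 1 = 0.375.

0.375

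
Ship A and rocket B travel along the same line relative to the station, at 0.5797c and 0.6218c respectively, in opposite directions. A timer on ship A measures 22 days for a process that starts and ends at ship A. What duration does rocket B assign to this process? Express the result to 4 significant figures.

Transform ship A's velocity into rocket B's frame: (0.5797 + 0.6218)/(1 + 0.5797·0.6218) = 1.2015/1.36045746, so the relative speed is 0.88316c.
At |u| = 0.88316c, γ = (1 − 0.779972)^(−1/2) = 2.1319.
Ship A's interval is proper; time dilation gives Δt_B = γΔτ = 2.1319 × 22 days = 46.90 days.

46.90 days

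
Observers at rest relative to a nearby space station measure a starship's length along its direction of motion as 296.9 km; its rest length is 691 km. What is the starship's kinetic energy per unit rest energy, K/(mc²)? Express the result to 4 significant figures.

From L = L₀/γ: γ = 691/296.9 = 2.32738.
K/(mc²) = γ − 1 = 2.32738 − 1 = 1.327.

1.327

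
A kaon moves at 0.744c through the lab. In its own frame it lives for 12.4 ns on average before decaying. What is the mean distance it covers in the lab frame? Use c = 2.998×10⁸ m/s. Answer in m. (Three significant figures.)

γ = 1/√(1 − β²) = 1/√(1 − 0.553536) = 1/√0.446464 = 1/0.66818 = 1.4966.
Lab-frame lifetime: Δt = γτ = 1.4966 × 12.4 ns = 18.558 ns.
Distance: d = vΔt = 0.744 × 2.998×10⁸ m/s × 1.8558×10^-8 s = 4.14 m.

4.14 m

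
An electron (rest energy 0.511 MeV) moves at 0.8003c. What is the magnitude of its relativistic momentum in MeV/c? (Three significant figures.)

0.682 MeV/c

β² = 0.64048009, so γ = 1/√0.35951991 = 1.6678.
Momentum: p = γβ·mc = 1.6678 × 0.8003 × 0.511 MeV/c = 0.682 MeV/c.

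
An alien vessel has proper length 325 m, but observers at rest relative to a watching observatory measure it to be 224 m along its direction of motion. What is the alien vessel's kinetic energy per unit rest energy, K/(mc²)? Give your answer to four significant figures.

0.4509

γ = L₀/L = 325/224 = 1.45089.
Since K = (γ−1)mc², K/(mc²) = 1.45089 − 1 = 0.4509.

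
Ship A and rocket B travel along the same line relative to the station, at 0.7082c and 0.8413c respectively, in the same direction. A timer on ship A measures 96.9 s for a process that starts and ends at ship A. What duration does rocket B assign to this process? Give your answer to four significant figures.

102.6 s

Transform ship A's velocity into rocket B's frame: (0.7082 − 0.8413)/(1 − 0.7082·0.8413) = −0.1331/0.40419134, so the relative speed is 0.3293c.
γ for this relative speed: γ = 1/√(1 − 0.108438) = 1.0591.
The clock on ship A records proper time, so rocket B measures Δt = γΔτ = 1.0591 × 96.9 = 102.6 s.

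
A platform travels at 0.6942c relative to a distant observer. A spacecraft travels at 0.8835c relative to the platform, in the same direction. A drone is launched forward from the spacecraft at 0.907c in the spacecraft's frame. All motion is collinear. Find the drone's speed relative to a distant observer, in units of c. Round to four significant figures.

Compose velocities in two stages. Stage 1 (into S'): u₁ = (0.907+0.8835)/(1+0.907×0.8835) = 0.99399.
Stage 2 (into S): u = (0.99399+0.6942)/(1+0.99399×0.6942) = 0.99891, so the speed is 0.9989c.

0.9989c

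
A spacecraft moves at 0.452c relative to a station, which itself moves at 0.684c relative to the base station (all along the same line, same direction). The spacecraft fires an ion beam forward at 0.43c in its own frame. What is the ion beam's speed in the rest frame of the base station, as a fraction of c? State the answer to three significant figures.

Compose velocities in two stages. Stage 1 (into S'): u₁ = (0.43+0.452)/(1+0.43×0.452) = 0.73847.
Stage 2 (into S): u = (0.73847+0.684)/(1+0.73847×0.684) = 0.94509, so the speed is 0.945c.

0.945c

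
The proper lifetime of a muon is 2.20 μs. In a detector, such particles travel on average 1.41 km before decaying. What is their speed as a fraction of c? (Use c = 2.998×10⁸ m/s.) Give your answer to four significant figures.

Let x = d/(cτ) = 1410 m / (2.998×10⁸ m/s × 2.200×10^-6 s) = 2.1378. Since d = βγcτ, x = βγ = β/√(1−β²).
Solving: β² = x²/(1+x²) = 4.57019/5.57019 = 0.820473, so β = 0.9058.

0.9058c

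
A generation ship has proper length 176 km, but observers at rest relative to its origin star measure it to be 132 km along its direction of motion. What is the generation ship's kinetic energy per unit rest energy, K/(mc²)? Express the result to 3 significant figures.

0.333

γ = L₀/L = 176/132 = 1.33333.
Since K = (γ−1)mc², K/(mc²) = 1.33333 − 1 = 0.333.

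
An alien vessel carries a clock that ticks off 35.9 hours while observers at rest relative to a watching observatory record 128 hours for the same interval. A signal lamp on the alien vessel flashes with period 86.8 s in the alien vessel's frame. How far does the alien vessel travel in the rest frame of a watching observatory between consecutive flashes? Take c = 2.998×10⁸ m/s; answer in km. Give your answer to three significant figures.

8.91×10^7 km

The time-dilation ratio gives γ = 128/35.9 = 3.56546.
β = √(1 − 1/γ²) = 0.95986. Lab-frame period = γτ = 3.56546×86.8 s = 309.48 s. Distance = βc × γτ = 0.95986 × 2.998×10⁸ m/s × 309.48 s = 8.9058×10^10 m = 8.91×10^7 km.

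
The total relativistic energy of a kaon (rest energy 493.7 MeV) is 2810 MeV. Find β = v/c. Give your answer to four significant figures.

0.9844

γ = E/(mc²) = 2810/493.7 = 5.6917.
β = √(1 − 1/γ²) = √(1 − 0.0308685) = √0.9691315 = 0.9844.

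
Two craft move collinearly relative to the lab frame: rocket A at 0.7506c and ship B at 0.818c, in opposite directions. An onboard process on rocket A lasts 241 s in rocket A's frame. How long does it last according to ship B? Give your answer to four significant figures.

1023 s

Speed of rocket A in ship B's frame: u = (v_A + v_B)/(1 + v_A v_B/c²) = (0.7506 + 0.818)/(1 + 0.7506×0.818) = 1.5686/1.6139908 = 0.97188; |u| = 0.97188c.
At |u| = 0.97188c, γ = (1 − 0.944551)^(−1/2) = 4.2467.
The clock on rocket A records proper time, so ship B measures Δt = γΔτ = 4.2467 × 241 = 1023 s.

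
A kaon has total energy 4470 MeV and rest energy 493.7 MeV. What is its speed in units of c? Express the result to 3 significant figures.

0.994c

γ = E/(mc²) = 4470/493.7 = 9.0541.
β = √(1 − 1/γ²) = √(1 − 0.0121986) = √0.9878014 = 0.994.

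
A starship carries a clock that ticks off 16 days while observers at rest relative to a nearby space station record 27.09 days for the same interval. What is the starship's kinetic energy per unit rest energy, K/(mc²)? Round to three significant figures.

0.693

The time-dilation ratio gives γ = 27.09/16 = 1.69312.
K/(mc²) = γ − 1 = 1.69312 − 1 = 0.693.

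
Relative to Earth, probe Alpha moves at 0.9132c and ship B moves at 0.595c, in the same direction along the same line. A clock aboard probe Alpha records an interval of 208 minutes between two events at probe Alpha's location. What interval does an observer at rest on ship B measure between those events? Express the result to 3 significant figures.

290 minutes

Speed of probe Alpha in ship B's frame: u = (v_A − v_B)/(1 − v_A v_B/c²) = (0.9132 − 0.595)/(1 − 0.9132×0.595) = 0.3182/0.456646 = 0.69682; |u| = 0.69682c.
γ for this relative speed: γ = 1/√(1 − 0.485558) = 1.3942.
Probe Alpha's interval is proper; time dilation gives Δt_B = γΔτ = 1.3942 × 208 minutes = 290 minutes.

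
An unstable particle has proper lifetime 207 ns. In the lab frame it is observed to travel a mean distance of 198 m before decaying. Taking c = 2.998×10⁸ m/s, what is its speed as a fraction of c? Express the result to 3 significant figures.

Lab distance = (lab lifetime)·v = γτ·βc, so βγ = d/(cτ) = 198.0/(2.998×10⁸ × 2.070×10^-7) = 3.1905.
With βγ = 3.1905: γ² = 1 + (βγ)² = 11.1793, and β = (βγ)/γ = 3.1905/3.34355 = 0.954.

0.954c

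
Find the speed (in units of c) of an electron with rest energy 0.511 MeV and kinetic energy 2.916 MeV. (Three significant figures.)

γ = 1 + K/(mc²) = 1 + 2.916/0.511 = 6.7065.
β = √(1 − 1/γ²) = √(1 − 0.0222335) = √0.9777665 = 0.989.

0.989c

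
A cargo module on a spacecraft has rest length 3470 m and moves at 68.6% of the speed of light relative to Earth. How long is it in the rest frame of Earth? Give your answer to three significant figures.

2520 m

γ = 1/√(1 − β²) = 1/√(1 − 0.470596) = 1/√0.529404 = 1/0.727602 = 1.3744.
Length contraction: L = L₀/γ = 3470/1.3744 = 2520 m.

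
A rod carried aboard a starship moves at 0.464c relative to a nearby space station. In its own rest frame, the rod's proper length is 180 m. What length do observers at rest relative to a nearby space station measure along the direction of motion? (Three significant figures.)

159 m

γ = 1/√(1 − β²) = 1/√(1 − 0.215296) = 1/√0.784704 = 1/0.885835 = 1.1289.
Length contraction: L = L₀/γ = 180/1.1289 = 159 m.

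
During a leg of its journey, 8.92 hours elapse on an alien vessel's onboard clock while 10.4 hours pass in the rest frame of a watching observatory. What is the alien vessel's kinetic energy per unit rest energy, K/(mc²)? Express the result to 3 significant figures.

From Δt = γΔτ: γ = 10.4/8.92 = 1.16592.
K/(mc²) = γ − 1 = 1.16592 − 1 = 0.166.

0.166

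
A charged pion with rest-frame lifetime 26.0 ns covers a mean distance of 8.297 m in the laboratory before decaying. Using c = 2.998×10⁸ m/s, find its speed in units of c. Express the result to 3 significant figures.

d = βγcτ ⇒ βγ = d/(cτ) = 8.297 m / (7.7948 m) = 1.0644.
β = (βγ)/√(1+(βγ)²) = 1.0644/√2.13295 = 0.729.

0.729c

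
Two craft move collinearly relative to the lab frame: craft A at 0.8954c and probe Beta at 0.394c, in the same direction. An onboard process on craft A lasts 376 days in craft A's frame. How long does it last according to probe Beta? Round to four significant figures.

Transform craft A's velocity into probe Beta's frame: (0.8954 − 0.394)/(1 − 0.8954·0.394) = 0.5014/0.6472124, so the relative speed is 0.77471c.
At |u| = 0.77471c, γ = (1 − 0.600176)^(−1/2) = 1.5815.
The clock on craft A records proper time, so probe Beta measures Δt = γΔτ = 1.5815 × 376 = 594.6 days.

594.6 days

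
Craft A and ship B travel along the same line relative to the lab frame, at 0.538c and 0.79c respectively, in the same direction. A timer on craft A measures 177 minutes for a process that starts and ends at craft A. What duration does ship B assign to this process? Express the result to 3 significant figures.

197 minutes

Speed of craft A in ship B's frame: u = (v_A − v_B)/(1 − v_A v_B/c²) = (0.538 − 0.79)/(1 − 0.538×0.79) = −0.252/0.57498 = −0.43828; |u| = 0.43828c.
At |u| = 0.43828c, γ = (1 − 0.192089)^(−1/2) = 1.1125.
Craft A's interval is proper; time dilation gives Δt_B = γΔτ = 1.1125 × 177 minutes = 197 minutes.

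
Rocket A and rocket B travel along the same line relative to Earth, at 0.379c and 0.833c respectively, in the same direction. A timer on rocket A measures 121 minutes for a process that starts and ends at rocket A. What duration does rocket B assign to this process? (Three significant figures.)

162 minutes

Speed of rocket A in rocket B's frame: u = (v_A − v_B)/(1 − v_A v_B/c²) = (0.379 − 0.833)/(1 − 0.379×0.833) = −0.454/0.684293 = −0.66346; |u| = 0.66346c.
At |u| = 0.66346c, γ = (1 − 0.440179)^(−1/2) = 1.3365.
The clock on rocket A records proper time, so rocket B measures Δt = γΔτ = 1.3365 × 121 = 162 minutes.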